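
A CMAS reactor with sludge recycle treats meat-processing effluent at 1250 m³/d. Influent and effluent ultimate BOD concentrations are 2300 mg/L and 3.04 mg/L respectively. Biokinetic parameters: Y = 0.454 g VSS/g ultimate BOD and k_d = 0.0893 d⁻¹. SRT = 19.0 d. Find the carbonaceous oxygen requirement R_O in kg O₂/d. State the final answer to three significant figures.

R_O ≈ 2180 kg O₂/d

Correct the yield for decay: Y_obs = Y/(1 + k_d θ_c) = 0.454 / (1 + 0.0893 × 19.0) = 0.454 / 2.697 = 0.1684.
Q·(S₀ − S) = 1250 × (2300 − 3.04) × 10⁻³ = 2871 kg/d removed.
Net sludge production P_X = 0.1684 × 2871 = 483.4 kg VSS/d.
Carbonaceous O₂ demand = substrate oxidised − cell-mass equivalent = 2871 − 1.42 × 483.4 = 2185 kg O₂/d.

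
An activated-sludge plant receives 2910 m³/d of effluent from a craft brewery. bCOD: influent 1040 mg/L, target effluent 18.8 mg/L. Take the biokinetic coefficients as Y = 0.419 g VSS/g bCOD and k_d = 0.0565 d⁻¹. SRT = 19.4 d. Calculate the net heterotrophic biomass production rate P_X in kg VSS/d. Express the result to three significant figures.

P_X ≈ 594 kg VSS/d

Observed yield with endogenous decay: Y_obs = Y / (1 + k_d·θ_c) = 0.419 / (1 + 0.0565 × 19.4) = 0.419 / 2.096 = 0.1999 g VSS/g bCOD.
Substrate removed = Q·(S₀ − S) = 2910 m³/d × (1040 − 18.8) g/m³ = 2.97×10^6 g/d = 2972 kg/d.
Net biomass production P_X = Y_obs × Q·(S₀ − S) = 0.1999 × 2972 = 594.0 kg VSS/d.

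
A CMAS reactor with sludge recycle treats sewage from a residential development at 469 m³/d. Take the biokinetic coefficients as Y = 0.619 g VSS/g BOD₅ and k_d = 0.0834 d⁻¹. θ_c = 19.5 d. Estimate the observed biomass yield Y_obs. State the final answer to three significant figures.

The observed yield is Y_obs = Y/(1 + k_d·θ_c) = 0.619 / (1 + 0.0834 × 19.5) = 0.619 / 2.626 = 0.2357 g VSS per g BOD₅ removed.

Y_obs ≈ 0.236 g VSS/g BOD₅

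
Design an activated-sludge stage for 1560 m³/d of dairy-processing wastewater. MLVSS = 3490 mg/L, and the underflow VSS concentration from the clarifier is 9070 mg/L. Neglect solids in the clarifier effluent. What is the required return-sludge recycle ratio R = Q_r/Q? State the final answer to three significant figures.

R = Q_r/Q = X/(X_r − X) = 3490 / (9070 − 3490) = 0.6254.

R ≈ 0.625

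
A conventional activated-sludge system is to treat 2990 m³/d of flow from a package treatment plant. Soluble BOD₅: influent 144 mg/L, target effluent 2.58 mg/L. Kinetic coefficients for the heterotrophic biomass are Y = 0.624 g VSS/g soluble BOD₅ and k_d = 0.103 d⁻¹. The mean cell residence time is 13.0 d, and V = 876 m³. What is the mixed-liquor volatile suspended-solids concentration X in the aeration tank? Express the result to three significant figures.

From V·X·(1 + k_d·θ_c) = Y·Q·(S₀ − S)·θ_c: X = 0.624 × 2990 × (144 − 2.58) × 13.0 / [876 × (1 + 0.103 × 13.0)] = 1674 mg/L.

X ≈ 1670 mg/L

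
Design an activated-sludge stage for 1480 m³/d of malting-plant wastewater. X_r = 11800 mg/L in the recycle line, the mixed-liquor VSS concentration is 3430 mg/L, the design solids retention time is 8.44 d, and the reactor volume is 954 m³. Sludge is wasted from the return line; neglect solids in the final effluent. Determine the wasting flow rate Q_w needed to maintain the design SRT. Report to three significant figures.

θ_c = V·X/(Q_w·X_r) when wasting from the recycle, so Q_w = V·X/(θ_c·X_r) = 954.0 × 3430 / (8.44 × 11800) = 32.86 m³/d.

Q_w ≈ 32.9 m³/d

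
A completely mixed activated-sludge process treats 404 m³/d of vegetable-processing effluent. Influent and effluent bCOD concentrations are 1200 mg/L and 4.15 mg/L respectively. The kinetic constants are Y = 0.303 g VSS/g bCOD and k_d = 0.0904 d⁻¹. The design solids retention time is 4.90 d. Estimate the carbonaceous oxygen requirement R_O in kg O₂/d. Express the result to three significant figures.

The observed yield is Y_obs = Y/(1 + k_d·θ_c) = 0.303 / (1 + 0.0904 × 4.90) = 0.303 / 1.443 = 0.2100 g VSS per g bCOD removed.
Mass of bCOD removed per day: Q(S₀ − S) = 404 × 1196 g/m³ = 483.1 kg/d.
P_X = Y_obs·Q·(S₀ − S) = 0.2100 × 483.1 = 101.4 kg VSS/d.
R_O = Q·ΔS − 1.42 P_X = 483.1 − 144.1 = 339.1 kg O₂/d.

R_O ≈ 339 kg O₂/d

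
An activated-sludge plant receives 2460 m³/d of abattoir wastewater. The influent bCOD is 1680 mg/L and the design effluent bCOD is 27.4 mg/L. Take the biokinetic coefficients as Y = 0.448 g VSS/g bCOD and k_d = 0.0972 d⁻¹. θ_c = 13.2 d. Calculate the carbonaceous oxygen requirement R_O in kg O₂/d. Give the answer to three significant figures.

Correct the yield for decay: Y_obs = Y/(1 + k_d θ_c) = 0.448 / (1 + 0.0972 × 13.2) = 0.448 / 2.283 = 0.1962.
ΔS = 1680 − 27.4 = 1653 mg/L, so the substrate removal rate is 2460 × 1653/1000 = 4065 kg bCOD/d.
P_X = Y_obs·Q·(S₀ − S) = 0.1962 × 4065 = 797.8 kg VSS/d.
R_O = Q·(S₀ − S) − 1.42·P_X = 4065 − 1.42 × 797.8 = 2933 kg O₂/d.

R_O ≈ 2930 kg O₂/d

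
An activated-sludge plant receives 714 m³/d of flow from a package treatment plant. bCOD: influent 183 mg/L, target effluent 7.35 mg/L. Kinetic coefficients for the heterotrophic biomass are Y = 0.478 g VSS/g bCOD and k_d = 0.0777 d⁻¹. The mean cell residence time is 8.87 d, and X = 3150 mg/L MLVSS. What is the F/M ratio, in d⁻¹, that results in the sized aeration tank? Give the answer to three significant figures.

Steady-state biomass mass balance: V·X·(1 + k_d·θ_c) = Y·Q·(S₀ − S)·θ_c, so V = 0.478 × 714 × (183 − 7.35) × 8.87 / [3150 × (1 + 0.0777 × 8.87)] = 5.32×10^5 / 5321 = 99.93 m³.
F/M = Q·S₀ / (V·X) = 714 × 183 / (99.93 × 3150) = 0.4151 g bCOD·(g VSS·d)⁻¹.

F/M ≈ 0.415 d⁻¹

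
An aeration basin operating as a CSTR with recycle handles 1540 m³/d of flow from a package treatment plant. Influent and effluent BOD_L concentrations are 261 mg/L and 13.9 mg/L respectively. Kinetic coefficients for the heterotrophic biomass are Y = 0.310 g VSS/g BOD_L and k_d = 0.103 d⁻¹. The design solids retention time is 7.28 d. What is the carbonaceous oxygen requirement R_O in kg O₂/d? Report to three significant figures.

R_O ≈ 285 kg O₂/d

Correct the yield for decay: Y_obs = Y/(1 + k_d θ_c) = 0.310 / (1 + 0.103 × 7.28) = 0.310 / 1.750 = 0.1772.
Substrate removed = Q·(S₀ − S) = 1540 m³/d × (261 − 13.9) g/m³ = 3.81×10^5 g/d = 380.5 kg/d.
Net sludge production P_X = 0.1772 × 380.5 = 67.42 kg VSS/d.
Carbonaceous O₂ demand = substrate oxidised − cell-mass equivalent = 380.5 − 1.42 × 67.42 = 284.8 kg O₂/d.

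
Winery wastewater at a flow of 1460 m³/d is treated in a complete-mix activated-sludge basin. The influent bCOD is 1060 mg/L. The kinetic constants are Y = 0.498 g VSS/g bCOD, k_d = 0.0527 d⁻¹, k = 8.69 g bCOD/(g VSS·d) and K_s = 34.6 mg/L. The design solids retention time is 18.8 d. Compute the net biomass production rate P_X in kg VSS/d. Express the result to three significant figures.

P_X ≈ 387 kg VSS/d

From the Monod/SRT balance for a CMAS, S = K_s·(1+k_d θ_c)/[θ_c·(Y k − k_d) − 1] = 34.6 × (1 + 0.0527 × 18.8) / [18.8 × (0.498 × 8.69 − 0.0527) − 1] = 68.88 / 79.37 = 0.8679 mg/L.
Observed yield with endogenous decay: Y_obs = Y / (1 + k_d·θ_c) = 0.498 / (1 + 0.0527 × 18.8) = 0.498 / 1.991 = 0.2502 g VSS/g bCOD.
Mass of bCOD removed per day: Q(S₀ − S) = 1460 × 1059 g/m³ = 1546 kg/d.
So the net sludge growth is P_X = 0.2502 × 1546 = 386.8 kg VSS/d.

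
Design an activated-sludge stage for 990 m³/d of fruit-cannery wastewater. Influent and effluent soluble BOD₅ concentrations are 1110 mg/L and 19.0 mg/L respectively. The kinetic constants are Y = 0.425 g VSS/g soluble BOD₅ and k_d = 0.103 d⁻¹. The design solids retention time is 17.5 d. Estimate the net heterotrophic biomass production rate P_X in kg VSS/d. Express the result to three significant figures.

The observed yield is Y_obs = Y/(1 + k_d·θ_c) = 0.425 / (1 + 0.103 × 17.5) = 0.425 / 2.803 = 0.1517 g VSS per g soluble BOD₅ removed.
ΔS = 1110 − 19.0 = 1091 mg/L, so the substrate removal rate is 990 × 1091/1000 = 1080 kg soluble BOD₅/d.
So the net sludge growth is P_X = 0.1517 × 1080 = 163.8 kg VSS/d.

P_X ≈ 164 kg VSS/d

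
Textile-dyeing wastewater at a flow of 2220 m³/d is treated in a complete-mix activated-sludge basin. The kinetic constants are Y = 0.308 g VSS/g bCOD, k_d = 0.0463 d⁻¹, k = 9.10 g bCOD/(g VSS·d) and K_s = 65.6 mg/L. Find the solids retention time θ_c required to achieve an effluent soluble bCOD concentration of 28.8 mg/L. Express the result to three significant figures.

θ_c ≈ 1.24 d

At the target effluent, Y k S/(K_s+S) = 0.308×9.10×28.8/94.40 = 0.8551 d⁻¹.
1/θ_c = 0.8551 − 0.0463 = 0.8088 d⁻¹, so θ_c = 1.236 d.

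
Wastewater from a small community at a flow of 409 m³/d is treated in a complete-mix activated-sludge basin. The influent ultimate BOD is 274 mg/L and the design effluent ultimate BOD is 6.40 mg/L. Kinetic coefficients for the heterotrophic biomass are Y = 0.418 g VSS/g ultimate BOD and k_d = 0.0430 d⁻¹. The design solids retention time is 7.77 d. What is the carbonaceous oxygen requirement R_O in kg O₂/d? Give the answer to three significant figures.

Correct the yield for decay: Y_obs = Y/(1 + k_d θ_c) = 0.418 / (1 + 0.0430 × 7.77) = 0.418 / 1.334 = 0.3133.
ΔS = 274 − 6.40 = 267.6 mg/L, so the substrate removal rate is 409 × 267.6/1000 = 109.4 kg ultimate BOD/d.
P_X = Y_obs·Q·(S₀ − S) = 0.3133 × 109.4 = 34.29 kg VSS/d.
Carbonaceous O₂ demand = substrate oxidised − cell-mass equivalent = 109.4 − 1.42 × 34.29 = 60.75 kg O₂/d.

R_O ≈ 60.8 kg O₂/d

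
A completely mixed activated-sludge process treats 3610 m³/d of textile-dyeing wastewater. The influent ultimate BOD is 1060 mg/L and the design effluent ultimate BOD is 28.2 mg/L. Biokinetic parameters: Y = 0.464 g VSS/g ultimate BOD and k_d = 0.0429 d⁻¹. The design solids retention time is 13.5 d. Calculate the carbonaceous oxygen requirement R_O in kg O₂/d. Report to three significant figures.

Y_obs = Y / (1 + k_d θ_c) = 0.464 / (1 + 0.0429 × 13.5) = 0.464 / 1.579 = 0.2938.
Q·(S₀ − S) = 3610 × (1060 − 28.2) × 10⁻³ = 3725 kg/d removed.
P_X = Y_obs·Q·(S₀ − S) = 0.2938 × 3725 = 1094 kg VSS/d.
Carbonaceous O₂ demand = substrate oxidised − cell-mass equivalent = 3725 − 1.42 × 1094 = 2171 kg O₂/d.

R_O ≈ 2170 kg O₂/d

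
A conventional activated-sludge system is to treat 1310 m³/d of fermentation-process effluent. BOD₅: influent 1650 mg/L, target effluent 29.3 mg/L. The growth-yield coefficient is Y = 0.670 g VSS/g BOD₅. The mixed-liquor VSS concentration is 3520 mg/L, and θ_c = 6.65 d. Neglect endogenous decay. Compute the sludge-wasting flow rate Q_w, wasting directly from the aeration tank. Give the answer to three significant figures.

Q_w ≈ 404 m³/d

With k_d = 0 the design equation reduces to V = Y Q (S₀−S) θ_c / X = 0.670 × 1310 × (1650 − 29.3) × 6.65 / 3520 = 2687 m³.
Wasting from the aeration tank: Q_w = V / θ_c = 2687 / 6.65 = 404.1 m³/d.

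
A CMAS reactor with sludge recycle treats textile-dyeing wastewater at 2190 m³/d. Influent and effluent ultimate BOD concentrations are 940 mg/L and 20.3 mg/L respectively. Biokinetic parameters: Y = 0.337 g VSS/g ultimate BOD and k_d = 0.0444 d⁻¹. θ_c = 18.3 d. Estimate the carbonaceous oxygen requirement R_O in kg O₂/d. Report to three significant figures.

Correct the yield for decay: Y_obs = Y/(1 + k_d θ_c) = 0.337 / (1 + 0.0444 × 18.3) = 0.337 / 1.813 = 0.1859.
ΔS = 940 − 20.3 = 919.7 mg/L, so the substrate removal rate is 2190 × 919.7/1000 = 2014 kg ultimate BOD/d.
Net sludge production P_X = 0.1859 × 2014 = 374.5 kg VSS/d.
R_O = Q·(S₀ − S) − 1.42·P_X = 2014 − 1.42 × 374.5 = 1482 kg O₂/d.

R_O ≈ 1480 kg O₂/d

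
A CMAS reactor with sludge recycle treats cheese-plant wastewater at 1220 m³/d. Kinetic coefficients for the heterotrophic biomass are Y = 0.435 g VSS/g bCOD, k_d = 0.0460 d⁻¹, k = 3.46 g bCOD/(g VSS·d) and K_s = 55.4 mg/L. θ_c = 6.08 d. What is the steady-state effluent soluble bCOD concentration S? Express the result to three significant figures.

Effluent substrate depends only on kinetics and SRT: S = K_s(1 + k_d θ_c) / [θ_c(Yk − k_d) − 1] = 55.4 × (1 + 0.0460 × 6.08) / [6.08 × (0.435 × 3.46 − 0.0460) − 1] = 70.89 / 7.871 = 9.007 mg/L.

S ≈ 9.01 mg/L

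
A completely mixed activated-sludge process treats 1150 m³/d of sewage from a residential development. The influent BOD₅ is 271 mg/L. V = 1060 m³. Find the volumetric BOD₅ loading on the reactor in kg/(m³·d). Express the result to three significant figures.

L_v ≈ 0.294 kg BOD₅/(m³·d)

Volumetric loading L_v = Q·S₀ / V = 1150 × 271 g/m³ / 1060 m³ = 294.0 g/(m³·d) = 0.2940 kg BOD₅/(m³·d).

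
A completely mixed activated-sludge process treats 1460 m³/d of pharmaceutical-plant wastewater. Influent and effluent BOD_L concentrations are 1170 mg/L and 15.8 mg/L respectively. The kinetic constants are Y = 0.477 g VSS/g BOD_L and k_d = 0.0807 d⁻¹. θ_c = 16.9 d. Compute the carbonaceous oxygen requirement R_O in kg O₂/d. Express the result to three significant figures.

R_O ≈ 1200 kg O₂/d

Observed yield with endogenous decay: Y_obs = Y / (1 + k_d·θ_c) = 0.477 / (1 + 0.0807 × 16.9) = 0.477 / 2.364 = 0.2018 g VSS/g BOD_L.
Substrate removed = Q·(S₀ − S) = 1460 m³/d × (1170 − 15.8) g/m³ = 1.69×10^6 g/d = 1685 kg/d.
Net sludge production P_X = 0.2018 × 1685 = 340.0 kg VSS/d.
R_O = Q·(S₀ − S) − 1.42·P_X = 1685 − 1.42 × 340.0 = 1202 kg O₂/d.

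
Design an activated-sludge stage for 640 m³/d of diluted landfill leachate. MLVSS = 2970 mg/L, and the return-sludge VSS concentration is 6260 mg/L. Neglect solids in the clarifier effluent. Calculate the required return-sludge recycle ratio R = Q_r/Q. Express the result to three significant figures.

Mass balance around the secondary clarifier (neglecting effluent solids): R = X / (X_r − X) = 2970 / (6260 − 2970) = 0.9027.

R ≈ 0.903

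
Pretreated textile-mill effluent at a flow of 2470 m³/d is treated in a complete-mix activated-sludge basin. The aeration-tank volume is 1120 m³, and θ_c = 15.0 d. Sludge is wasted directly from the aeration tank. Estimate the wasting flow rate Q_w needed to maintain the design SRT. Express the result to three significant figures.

Wasting from the aeration tank: Q_w = V / θ_c = 1120 / 15.0 = 74.67 m³/d.

Q_w ≈ 74.7 m³/d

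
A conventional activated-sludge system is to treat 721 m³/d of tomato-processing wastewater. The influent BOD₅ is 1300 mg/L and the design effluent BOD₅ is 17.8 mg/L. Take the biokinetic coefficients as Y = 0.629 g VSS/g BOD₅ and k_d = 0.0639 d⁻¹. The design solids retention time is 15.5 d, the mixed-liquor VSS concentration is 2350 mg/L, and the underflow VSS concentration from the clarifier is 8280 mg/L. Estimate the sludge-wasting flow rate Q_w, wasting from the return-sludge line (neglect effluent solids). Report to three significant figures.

Q_w ≈ 35.3 m³/d

Rearranging the biomass balance for a CMAS with decay, V = Y·Q·ΔS·θ_c / [X·(1+k_d θ_c)] = 0.629 × 721 × (1300 − 17.8) × 15.5 / [2350 × (1 + 0.0639 × 15.5)] = 9.01×10^6 / 4678 = 1927 m³.
Wasting from the return line (neglecting effluent solids): Q_w = V·X / (θ_c·X_r) = 1927 × 2350 / (15.5 × 8280) = 35.28 m³/d.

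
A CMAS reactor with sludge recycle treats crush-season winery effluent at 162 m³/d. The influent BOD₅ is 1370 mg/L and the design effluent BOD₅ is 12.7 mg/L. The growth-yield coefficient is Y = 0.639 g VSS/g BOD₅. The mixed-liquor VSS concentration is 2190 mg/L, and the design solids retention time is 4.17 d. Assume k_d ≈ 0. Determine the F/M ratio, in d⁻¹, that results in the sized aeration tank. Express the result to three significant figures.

With k_d = 0 the design equation reduces to V = Y Q (S₀−S) θ_c / X = 0.639 × 162 × (1370 − 12.7) × 4.17 / 2190 = 267.5 m³.
Food-to-microorganism ratio F/M = Q S₀ / (V X) = 162 × 1370 / (267.5 × 2190) = 0.3788 d⁻¹.

F/M ≈ 0.379 d⁻¹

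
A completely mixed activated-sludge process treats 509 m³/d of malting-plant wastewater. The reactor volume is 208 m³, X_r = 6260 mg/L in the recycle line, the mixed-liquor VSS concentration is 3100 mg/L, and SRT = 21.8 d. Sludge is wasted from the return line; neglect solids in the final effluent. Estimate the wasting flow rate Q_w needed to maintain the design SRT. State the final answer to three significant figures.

Wasting from the return line (neglecting effluent solids): Q_w = V·X / (θ_c·X_r) = 208.0 × 3100 / (21.8 × 6260) = 4.725 m³/d.

Q_w ≈ 4.72 m³/d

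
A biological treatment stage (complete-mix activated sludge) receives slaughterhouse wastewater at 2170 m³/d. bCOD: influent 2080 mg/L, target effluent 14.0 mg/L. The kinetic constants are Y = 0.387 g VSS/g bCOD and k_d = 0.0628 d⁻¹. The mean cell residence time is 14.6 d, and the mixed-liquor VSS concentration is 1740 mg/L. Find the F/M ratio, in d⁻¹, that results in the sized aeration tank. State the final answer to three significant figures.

From the SRT design equation V = Y Q (S₀−S) θ_c / [X (1 + k_d θ_c)] = 0.387 × 2170 × (2080 − 14.0) × 14.6 / [1740 × (1 + 0.0628 × 14.6)] = 2.53×10^7 / 3335 = 7595 m³.
F/M = applied load / biomass = Q·S₀/(V·X) = 2170 × 2080 / (7595 × 1740) = 0.3416 d⁻¹.

F/M ≈ 0.342 d⁻¹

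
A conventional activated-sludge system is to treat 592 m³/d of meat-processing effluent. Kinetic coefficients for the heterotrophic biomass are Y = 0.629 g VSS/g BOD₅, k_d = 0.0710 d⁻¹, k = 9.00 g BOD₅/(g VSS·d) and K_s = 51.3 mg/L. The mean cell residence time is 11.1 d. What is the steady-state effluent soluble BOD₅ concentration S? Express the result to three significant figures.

For a completely mixed reactor with recycle the Lawrence–McCarty relation gives S = K_s·(1 + k_d·θ_c) / [θ_c·(Y·k − k_d) − 1] = 51.3 × (1 + 0.0710 × 11.1) / [11.1 × (0.629 × 9.00 − 0.0710) − 1] = 91.73 / 61.05 = 1.503 mg/L.

S ≈ 1.50 mg/L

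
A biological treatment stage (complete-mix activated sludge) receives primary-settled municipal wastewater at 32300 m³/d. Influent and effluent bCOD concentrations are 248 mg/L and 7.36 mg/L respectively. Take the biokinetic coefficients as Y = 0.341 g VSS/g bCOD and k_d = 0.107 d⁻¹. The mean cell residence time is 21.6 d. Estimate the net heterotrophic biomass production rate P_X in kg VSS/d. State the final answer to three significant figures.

Y_obs = Y / (1 + k_d θ_c) = 0.341 / (1 + 0.107 × 21.6) = 0.341 / 3.311 = 0.1030.
Mass of bCOD removed per day: Q(S₀ − S) = 32300 × 240.6 g/m³ = 7773 kg/d.
Biomass produced: P_X = Y_obs·Q·ΔS = 0.1030 × 7773 ≈ 800.5 kg VSS/d.

P_X ≈ 800 kg VSS/d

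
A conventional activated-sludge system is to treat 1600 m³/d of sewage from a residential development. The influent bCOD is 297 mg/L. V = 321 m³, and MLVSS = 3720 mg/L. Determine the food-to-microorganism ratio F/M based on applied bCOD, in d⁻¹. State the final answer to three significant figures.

F/M = applied load / biomass = Q·S₀/(V·X) = 1600 × 297 / (321.0 × 3720) = 0.3979 d⁻¹.

F/M ≈ 0.398 d⁻¹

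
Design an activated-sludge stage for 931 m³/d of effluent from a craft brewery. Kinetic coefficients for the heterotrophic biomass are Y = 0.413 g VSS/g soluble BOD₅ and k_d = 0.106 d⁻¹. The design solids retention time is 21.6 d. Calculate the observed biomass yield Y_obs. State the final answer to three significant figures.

Y_obs ≈ 0.126 g VSS/g soluble BOD₅

Correct the yield for decay: Y_obs = Y/(1 + k_d θ_c) = 0.413 / (1 + 0.106 × 21.6) = 0.413 / 3.290 = 0.1255.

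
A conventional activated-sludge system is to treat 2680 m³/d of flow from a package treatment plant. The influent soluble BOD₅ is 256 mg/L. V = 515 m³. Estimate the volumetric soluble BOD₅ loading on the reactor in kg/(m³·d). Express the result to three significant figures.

L_v ≈ 1.33 kg soluble BOD₅/(m³·d)

L_v = Q S₀ / V = 2680 × 256 × 10⁻³ / 515.0 = 1.332 kg/(m³·d).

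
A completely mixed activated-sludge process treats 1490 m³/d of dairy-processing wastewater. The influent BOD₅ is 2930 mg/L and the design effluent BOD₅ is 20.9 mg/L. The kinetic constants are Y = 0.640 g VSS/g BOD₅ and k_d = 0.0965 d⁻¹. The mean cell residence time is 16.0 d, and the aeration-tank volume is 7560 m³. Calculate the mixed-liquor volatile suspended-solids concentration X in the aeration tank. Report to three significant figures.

X ≈ 2310 mg/L

From V·X·(1 + k_d·θ_c) = Y·Q·(S₀ − S)·θ_c: X = 0.640 × 1490 × (2930 − 20.9) × 16.0 / [7560 × (1 + 0.0965 × 16.0)] = 2308 mg/L.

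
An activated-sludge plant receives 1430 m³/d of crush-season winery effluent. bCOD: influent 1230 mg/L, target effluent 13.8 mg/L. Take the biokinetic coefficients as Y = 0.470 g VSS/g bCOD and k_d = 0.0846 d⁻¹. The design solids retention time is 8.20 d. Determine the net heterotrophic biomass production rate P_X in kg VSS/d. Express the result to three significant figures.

Correct the yield for decay: Y_obs = Y/(1 + k_d θ_c) = 0.470 / (1 + 0.0846 × 8.20) = 0.470 / 1.694 = 0.2775.
Mass of bCOD removed per day: Q(S₀ − S) = 1430 × 1216 g/m³ = 1739 kg/d.
P_X = Y_obs · Q(S₀ − S) = 0.2775 × 1739 = 482.6 kg VSS/d.

P_X ≈ 483 kg VSS/d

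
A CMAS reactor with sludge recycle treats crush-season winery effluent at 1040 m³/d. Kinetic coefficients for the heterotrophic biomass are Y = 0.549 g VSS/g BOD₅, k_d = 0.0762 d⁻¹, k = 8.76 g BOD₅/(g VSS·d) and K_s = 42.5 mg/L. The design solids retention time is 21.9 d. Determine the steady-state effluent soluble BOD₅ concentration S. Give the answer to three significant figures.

S ≈ 1.10 mg/L

For a completely mixed reactor with recycle the Lawrence–McCarty relation gives S = K_s·(1 + k_d·θ_c) / [θ_c·(Y·k − k_d) − 1] = 42.5 × (1 + 0.0762 × 21.9) / [21.9 × (0.549 × 8.76 − 0.0762) − 1] = 113.4 / 102.7 = 1.105 mg/L.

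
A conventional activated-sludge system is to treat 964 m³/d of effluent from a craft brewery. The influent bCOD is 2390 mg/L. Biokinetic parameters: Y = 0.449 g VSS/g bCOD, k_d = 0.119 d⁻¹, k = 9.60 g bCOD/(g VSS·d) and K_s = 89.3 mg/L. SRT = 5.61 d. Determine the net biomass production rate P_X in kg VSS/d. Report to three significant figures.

Effluent substrate depends only on kinetics and SRT: S = K_s(1 + k_d θ_c) / [θ_c(Yk − k_d) − 1] = 89.3 × (1 + 0.119 × 5.61) / [5.61 × (0.449 × 9.60 − 0.119) − 1] = 148.9 / 22.51 = 6.614 mg/L.
Observed yield with endogenous decay: Y_obs = Y / (1 + k_d·θ_c) = 0.449 / (1 + 0.119 × 5.61) = 0.449 / 1.668 = 0.2693 g VSS/g bCOD.
Mass of bCOD removed per day: Q(S₀ − S) = 964 × 2383 g/m³ = 2298 kg/d.
So the net sludge growth is P_X = 0.2693 × 2298 = 618.6 kg VSS/d.

P_X ≈ 619 kg VSS/d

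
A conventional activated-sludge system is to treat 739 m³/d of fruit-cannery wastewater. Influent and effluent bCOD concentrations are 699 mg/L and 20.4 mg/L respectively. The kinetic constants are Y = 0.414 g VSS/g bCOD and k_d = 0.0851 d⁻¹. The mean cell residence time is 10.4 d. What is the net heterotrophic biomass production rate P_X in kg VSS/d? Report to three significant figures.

P_X ≈ 110 kg VSS/d

The observed yield is Y_obs = Y/(1 + k_d·θ_c) = 0.414 / (1 + 0.0851 × 10.4) = 0.414 / 1.885 = 0.2196 g VSS per g bCOD removed.
Mass of bCOD removed per day: Q(S₀ − S) = 739 × 678.6 g/m³ = 501.5 kg/d.
Net biomass production P_X = Y_obs × Q·(S₀ − S) = 0.2196 × 501.5 = 110.1 kg VSS/d.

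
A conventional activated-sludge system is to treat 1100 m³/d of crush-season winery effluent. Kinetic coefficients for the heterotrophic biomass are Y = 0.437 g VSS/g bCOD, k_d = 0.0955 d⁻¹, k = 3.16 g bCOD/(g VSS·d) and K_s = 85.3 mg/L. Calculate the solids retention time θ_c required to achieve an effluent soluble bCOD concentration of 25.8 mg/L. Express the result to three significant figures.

θ_c ≈ 4.44 d

From 1/θ_c = Y·k·S/(K_s + S) − k_d: Y·k·S/(K_s+S) = 0.437 × 3.16 × 25.8 / (85.3 + 25.8) = 0.3207 d⁻¹.
θ_c = 1/(μ − k_d) = 1/(0.3207 − 0.0955) = 1/0.2252 = 4.441 d.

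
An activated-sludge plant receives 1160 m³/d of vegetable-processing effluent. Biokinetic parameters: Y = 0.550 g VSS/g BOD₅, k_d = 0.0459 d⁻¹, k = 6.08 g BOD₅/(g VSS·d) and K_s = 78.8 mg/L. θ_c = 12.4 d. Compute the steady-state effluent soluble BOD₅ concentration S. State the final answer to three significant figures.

S ≈ 3.10 mg/L

From the Monod/SRT balance for a CMAS, S = K_s·(1+k_d θ_c)/[θ_c·(Y k − k_d) − 1] = 78.8 × (1 + 0.0459 × 12.4) / [12.4 × (0.550 × 6.08 − 0.0459) − 1] = 123.6 / 39.90 = 3.099 mg/L.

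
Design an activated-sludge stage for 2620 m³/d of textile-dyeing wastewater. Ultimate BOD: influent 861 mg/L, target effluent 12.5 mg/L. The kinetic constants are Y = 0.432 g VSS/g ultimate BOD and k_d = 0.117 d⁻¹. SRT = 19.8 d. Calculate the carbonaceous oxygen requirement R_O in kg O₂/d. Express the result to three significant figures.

R_O ≈ 1810 kg O₂/d

Y_obs = Y / (1 + k_d θ_c) = 0.432 / (1 + 0.117 × 19.8) = 0.432 / 3.317 = 0.1303.
Mass of ultimate BOD removed per day: Q(S₀ − S) = 2620 × 848.5 g/m³ = 2223 kg/d.
Biomass synthesised: P_X = Y_obs × 2223 = 289.6 kg VSS/d.
R_O = Q·(S₀ − S) − 1.42·P_X = 2223 − 1.42 × 289.6 = 1812 kg O₂/d.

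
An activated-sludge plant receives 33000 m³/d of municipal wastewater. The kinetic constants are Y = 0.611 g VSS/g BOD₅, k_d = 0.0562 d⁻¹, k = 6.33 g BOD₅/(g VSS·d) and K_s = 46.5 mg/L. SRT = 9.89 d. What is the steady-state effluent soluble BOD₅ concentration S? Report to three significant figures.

From the Monod/SRT balance for a CMAS, S = K_s·(1+k_d θ_c)/[θ_c·(Y k − k_d) − 1] = 46.5 × (1 + 0.0562 × 9.89) / [9.89 × (0.611 × 6.33 − 0.0562) − 1] = 72.35 / 36.70 = 1.972 mg/L.

S ≈ 1.97 mg/L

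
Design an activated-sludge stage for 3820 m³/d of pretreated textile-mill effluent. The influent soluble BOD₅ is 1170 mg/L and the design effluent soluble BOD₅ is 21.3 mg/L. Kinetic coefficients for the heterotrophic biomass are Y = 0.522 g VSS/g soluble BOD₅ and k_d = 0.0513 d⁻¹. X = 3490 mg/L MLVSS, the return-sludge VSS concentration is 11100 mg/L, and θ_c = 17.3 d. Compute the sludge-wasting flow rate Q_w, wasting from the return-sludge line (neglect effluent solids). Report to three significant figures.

Rearranging the biomass balance for a CMAS with decay, V = Y·Q·ΔS·θ_c / [X·(1+k_d θ_c)] = 0.522 × 3820 × (1170 − 21.3) × 17.3 / [3490 × (1 + 0.0513 × 17.3)] = 3.96×10^7 / 6587 = 6016 m³.
Q_w = (V·X)/(θ_c X_r) = 6016 × 3490 / (17.3 × 11100) = 109.3 m³/d.

Q_w ≈ 109 m³/d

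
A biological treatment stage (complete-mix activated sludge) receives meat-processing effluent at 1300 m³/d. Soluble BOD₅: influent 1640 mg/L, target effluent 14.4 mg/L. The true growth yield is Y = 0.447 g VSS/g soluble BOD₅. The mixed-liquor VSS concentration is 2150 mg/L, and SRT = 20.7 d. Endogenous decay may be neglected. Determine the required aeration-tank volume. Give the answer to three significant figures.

V ≈ 9090 m³

V·X = Y·Q·ΔS·θ_c gives V = 0.447 × 1300 × (1640 − 14.4) × 20.7 / 2150 = 9095 m³.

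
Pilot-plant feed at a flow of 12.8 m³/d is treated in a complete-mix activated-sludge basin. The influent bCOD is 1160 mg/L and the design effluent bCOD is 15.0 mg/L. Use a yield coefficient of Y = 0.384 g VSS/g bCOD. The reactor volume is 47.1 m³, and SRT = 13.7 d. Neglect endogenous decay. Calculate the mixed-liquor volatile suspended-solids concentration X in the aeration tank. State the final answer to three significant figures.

From V·X = Y·Q·(S₀ − S)·θ_c (decay neglected): X = 0.384 × 12.8 × (1160 − 15.0) × 13.7 / 47.1 = 1637 mg/L.

X ≈ 1640 mg/L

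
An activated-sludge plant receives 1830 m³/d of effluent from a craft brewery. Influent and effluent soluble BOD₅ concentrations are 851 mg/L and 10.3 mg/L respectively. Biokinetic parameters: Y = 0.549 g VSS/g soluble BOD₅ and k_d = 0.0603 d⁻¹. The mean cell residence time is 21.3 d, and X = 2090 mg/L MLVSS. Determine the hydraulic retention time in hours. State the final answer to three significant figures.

From the SRT design equation V = Y Q (S₀−S) θ_c / [X (1 + k_d θ_c)] = 0.549 × 1830 × (851 − 10.3) × 21.3 / [2090 × (1 + 0.0603 × 21.3)] = 1.8×10^7 / 4774 = 3768 m³.
τ = V/Q = 3768/1830 = 2.059 d, or 49.42 h.

τ ≈ 49.4 h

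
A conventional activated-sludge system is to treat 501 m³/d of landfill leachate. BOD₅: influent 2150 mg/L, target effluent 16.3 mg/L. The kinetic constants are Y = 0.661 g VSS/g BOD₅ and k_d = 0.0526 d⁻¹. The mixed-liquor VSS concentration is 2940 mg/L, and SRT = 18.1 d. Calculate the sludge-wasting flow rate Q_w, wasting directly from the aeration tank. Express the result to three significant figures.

Q_w ≈ 123 m³/d

Steady-state biomass mass balance: V·X·(1 + k_d·θ_c) = Y·Q·(S₀ − S)·θ_c, so V = 0.661 × 501 × (2150 − 16.3) × 18.1 / [2940 × (1 + 0.0526 × 18.1)] = 1.28×10^7 / 5739 = 2228 m³.
Wasting from the aeration tank: Q_w = V / θ_c = 2228 / 18.1 = 123.1 m³/d.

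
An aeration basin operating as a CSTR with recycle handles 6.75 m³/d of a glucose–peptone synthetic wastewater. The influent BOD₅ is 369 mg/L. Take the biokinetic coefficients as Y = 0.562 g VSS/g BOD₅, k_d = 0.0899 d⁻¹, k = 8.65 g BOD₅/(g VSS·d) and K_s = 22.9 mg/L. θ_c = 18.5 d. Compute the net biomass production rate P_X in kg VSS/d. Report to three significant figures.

P_X ≈ 0.525 kg VSS/d

From the Monod/SRT balance for a CMAS, S = K_s·(1+k_d θ_c)/[θ_c·(Y k − k_d) − 1] = 22.9 × (1 + 0.0899 × 18.5) / [18.5 × (0.562 × 8.65 − 0.0899) − 1] = 60.99 / 87.27 = 0.6988 mg/L.
Observed yield with endogenous decay: Y_obs = Y / (1 + k_d·θ_c) = 0.562 / (1 + 0.0899 × 18.5) = 0.562 / 2.663 = 0.2110 g VSS/g BOD₅.
ΔS = 369 − 0.699 = 368.3 mg/L, so the substrate removal rate is 6.75 × 368.3/1000 = 2.486 kg BOD₅/d.
So the net sludge growth is P_X = 0.2110 × 2.486 = 0.5246 kg VSS/d.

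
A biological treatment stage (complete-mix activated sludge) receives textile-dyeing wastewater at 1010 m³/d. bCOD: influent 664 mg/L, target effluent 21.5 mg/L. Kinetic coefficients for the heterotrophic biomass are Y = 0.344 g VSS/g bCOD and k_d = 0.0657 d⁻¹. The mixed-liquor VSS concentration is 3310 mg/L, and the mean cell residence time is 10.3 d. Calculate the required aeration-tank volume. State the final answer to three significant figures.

V ≈ 414 m³

From the SRT design equation V = Y Q (S₀−S) θ_c / [X (1 + k_d θ_c)] = 0.344 × 1010 × (664 − 21.5) × 10.3 / [3310 × (1 + 0.0657 × 10.3)] = 2.3×10^6 / 5550 = 414.3 m³.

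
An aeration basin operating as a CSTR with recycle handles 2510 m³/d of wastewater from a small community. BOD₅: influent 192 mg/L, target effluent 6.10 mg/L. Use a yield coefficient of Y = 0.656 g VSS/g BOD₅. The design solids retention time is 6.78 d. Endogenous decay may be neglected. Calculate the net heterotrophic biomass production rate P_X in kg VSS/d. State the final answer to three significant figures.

With endogenous decay neglected, the observed yield equals the true yield: Y_obs = Y = 0.656 g VSS/g BOD₅.
Mass of BOD₅ removed per day: Q(S₀ − S) = 2510 × 185.9 g/m³ = 466.6 kg/d.
P_X = Y_obs · Q(S₀ − S) = 0.6560 × 466.6 = 306.1 kg VSS/d.

P_X ≈ 306 kg VSS/d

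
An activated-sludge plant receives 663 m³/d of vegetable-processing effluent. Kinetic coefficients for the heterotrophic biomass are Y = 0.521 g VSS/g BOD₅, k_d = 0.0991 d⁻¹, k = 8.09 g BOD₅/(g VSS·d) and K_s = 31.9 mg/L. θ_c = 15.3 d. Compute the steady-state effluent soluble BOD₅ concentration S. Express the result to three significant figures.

Effluent substrate depends only on kinetics and SRT: S = K_s(1 + k_d θ_c) / [θ_c(Yk − k_d) − 1] = 31.9 × (1 + 0.0991 × 15.3) / [15.3 × (0.521 × 8.09 − 0.0991) − 1] = 80.27 / 61.97 = 1.295 mg/L.

S ≈ 1.30 mg/L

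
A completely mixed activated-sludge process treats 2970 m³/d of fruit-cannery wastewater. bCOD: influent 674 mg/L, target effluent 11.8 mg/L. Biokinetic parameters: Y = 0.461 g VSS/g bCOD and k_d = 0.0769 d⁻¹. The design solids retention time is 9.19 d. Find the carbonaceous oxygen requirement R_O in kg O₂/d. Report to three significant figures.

R_O ≈ 1210 kg O₂/d

Correct the yield for decay: Y_obs = Y/(1 + k_d θ_c) = 0.461 / (1 + 0.0769 × 9.19) = 0.461 / 1.707 = 0.2701.
ΔS = 674 − 11.8 = 662.2 mg/L, so the substrate removal rate is 2970 × 662.2/1000 = 1967 kg bCOD/d.
Net sludge production P_X = 0.2701 × 1967 = 531.2 kg VSS/d.
Carbonaceous O₂ demand = substrate oxidised − cell-mass equivalent = 1967 − 1.42 × 531.2 = 1212 kg O₂/d.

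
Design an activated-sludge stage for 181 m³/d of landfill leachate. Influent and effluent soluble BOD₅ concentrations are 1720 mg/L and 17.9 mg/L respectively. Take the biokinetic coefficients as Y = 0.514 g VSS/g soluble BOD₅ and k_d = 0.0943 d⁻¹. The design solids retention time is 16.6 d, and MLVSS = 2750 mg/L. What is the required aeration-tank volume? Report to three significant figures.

Steady-state biomass mass balance: V·X·(1 + k_d·θ_c) = Y·Q·(S₀ − S)·θ_c, so V = 0.514 × 181 × (1720 − 17.9) × 16.6 / [2750 × (1 + 0.0943 × 16.6)] = 2.63×10^6 / 7055 = 372.6 m³.

V ≈ 373 m³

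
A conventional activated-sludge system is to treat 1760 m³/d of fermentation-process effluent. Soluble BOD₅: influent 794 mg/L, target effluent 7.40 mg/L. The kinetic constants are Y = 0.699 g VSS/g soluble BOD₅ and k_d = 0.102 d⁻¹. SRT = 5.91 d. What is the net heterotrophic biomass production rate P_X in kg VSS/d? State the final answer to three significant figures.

P_X ≈ 604 kg VSS/d

Correct the yield for decay: Y_obs = Y/(1 + k_d θ_c) = 0.699 / (1 + 0.102 × 5.91) = 0.699 / 1.603 = 0.4361.
Mass of soluble BOD₅ removed per day: Q(S₀ − S) = 1760 × 786.6 g/m³ = 1384 kg/d.
Biomass produced: P_X = Y_obs·Q·ΔS = 0.4361 × 1384 ≈ 603.8 kg VSS/d.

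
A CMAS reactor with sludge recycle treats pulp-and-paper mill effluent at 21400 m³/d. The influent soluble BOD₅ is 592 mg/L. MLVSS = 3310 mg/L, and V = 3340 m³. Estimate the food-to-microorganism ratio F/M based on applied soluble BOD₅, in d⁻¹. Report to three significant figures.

F/M ≈ 1.15 d⁻¹

F/M = Q·S₀ / (V·X) = 21400 × 592 / (3340 × 3310) = 1.146 g soluble BOD₅·(g VSS·d)⁻¹.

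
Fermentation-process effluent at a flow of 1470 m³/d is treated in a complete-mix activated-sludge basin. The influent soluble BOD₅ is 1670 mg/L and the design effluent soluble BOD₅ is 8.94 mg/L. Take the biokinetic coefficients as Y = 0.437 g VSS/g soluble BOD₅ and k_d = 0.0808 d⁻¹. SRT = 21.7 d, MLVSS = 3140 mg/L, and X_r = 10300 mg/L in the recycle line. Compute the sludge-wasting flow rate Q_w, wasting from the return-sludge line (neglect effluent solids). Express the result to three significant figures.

Q_w ≈ 37.6 m³/d

Steady-state biomass mass balance: V·X·(1 + k_d·θ_c) = Y·Q·(S₀ − S)·θ_c, so V = 0.437 × 1470 × (1670 − 8.94) × 21.7 / [3140 × (1 + 0.0808 × 21.7)] = 2.32×10^7 / 8646 = 2678 m³.
Q_w = (V·X)/(θ_c X_r) = 2678 × 3140 / (21.7 × 10300) = 37.63 m³/d.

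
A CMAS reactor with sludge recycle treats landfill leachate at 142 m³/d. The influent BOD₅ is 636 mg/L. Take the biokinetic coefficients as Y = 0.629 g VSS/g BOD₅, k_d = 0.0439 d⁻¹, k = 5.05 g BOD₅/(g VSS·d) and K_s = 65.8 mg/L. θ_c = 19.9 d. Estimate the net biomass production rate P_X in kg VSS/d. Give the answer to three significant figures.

P_X ≈ 30.2 kg VSS/d

From the Monod/SRT balance for a CMAS, S = K_s·(1+k_d θ_c)/[θ_c·(Y k − k_d) − 1] = 65.8 × (1 + 0.0439 × 19.9) / [19.9 × (0.629 × 5.05 − 0.0439) − 1] = 123.3 / 61.34 = 2.010 mg/L.
Y_obs = Y / (1 + k_d θ_c) = 0.629 / (1 + 0.0439 × 19.9) = 0.629 / 1.874 = 0.3357.
Mass of BOD₅ removed per day: Q(S₀ − S) = 142 × 634.0 g/m³ = 90.03 kg/d.
Biomass produced: P_X = Y_obs·Q·ΔS = 0.3357 × 90.03 ≈ 30.22 kg VSS/d.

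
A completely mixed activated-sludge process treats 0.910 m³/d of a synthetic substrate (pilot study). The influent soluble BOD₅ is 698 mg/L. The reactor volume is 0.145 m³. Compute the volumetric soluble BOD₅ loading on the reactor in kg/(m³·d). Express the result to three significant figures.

Applied soluble BOD₅ load per unit volume = Q·S₀/V = (0.910 × 698/1000)/0.1450 = 4.381 kg soluble BOD₅·m⁻³·d⁻¹.

L_v ≈ 4.38 kg soluble BOD₅/(m³·d)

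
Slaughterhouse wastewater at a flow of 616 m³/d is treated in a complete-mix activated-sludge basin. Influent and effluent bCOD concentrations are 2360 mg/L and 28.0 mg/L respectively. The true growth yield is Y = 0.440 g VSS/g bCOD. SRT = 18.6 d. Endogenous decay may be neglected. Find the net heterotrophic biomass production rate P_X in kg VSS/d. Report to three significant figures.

With endogenous decay neglected, the observed yield equals the true yield: Y_obs = Y = 0.440 g VSS/g bCOD.
ΔS = 2360 − 28.0 = 2332 mg/L, so the substrate removal rate is 616 × 2332/1000 = 1437 kg bCOD/d.
Biomass produced: P_X = Y_obs·Q·ΔS = 0.4400 × 1437 ≈ 632.1 kg VSS/d.

P_X ≈ 632 kg VSS/d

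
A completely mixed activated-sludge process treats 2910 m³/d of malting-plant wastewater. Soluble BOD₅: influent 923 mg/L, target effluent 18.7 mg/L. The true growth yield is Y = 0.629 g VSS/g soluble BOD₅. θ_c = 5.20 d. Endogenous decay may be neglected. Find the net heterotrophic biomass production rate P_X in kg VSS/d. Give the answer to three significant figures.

P_X ≈ 1660 kg VSS/d

Since k_d ≈ 0, Y_obs = Y = 0.629 g VSS/g soluble BOD₅.
Q·(S₀ − S) = 2910 × (923 − 18.7) × 10⁻³ = 2632 kg/d removed.
Biomass produced: P_X = Y_obs·Q·ΔS = 0.6290 × 2632 ≈ 1655 kg VSS/d.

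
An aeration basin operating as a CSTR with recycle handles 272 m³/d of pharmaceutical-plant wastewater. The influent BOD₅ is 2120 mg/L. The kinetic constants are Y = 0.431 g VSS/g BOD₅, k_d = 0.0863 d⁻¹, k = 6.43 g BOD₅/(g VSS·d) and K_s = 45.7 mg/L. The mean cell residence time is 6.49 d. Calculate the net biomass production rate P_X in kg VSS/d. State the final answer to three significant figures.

From the Monod/SRT balance for a CMAS, S = K_s·(1+k_d θ_c)/[θ_c·(Y k − k_d) − 1] = 45.7 × (1 + 0.0863 × 6.49) / [6.49 × (0.431 × 6.43 − 0.0863) − 1] = 71.30 / 16.43 = 4.340 mg/L.
Observed yield with endogenous decay: Y_obs = Y / (1 + k_d·θ_c) = 0.431 / (1 + 0.0863 × 6.49) = 0.431 / 1.560 = 0.2763 g VSS/g BOD₅.
Mass of BOD₅ removed per day: Q(S₀ − S) = 272 × 2116 g/m³ = 575.5 kg/d.
Biomass produced: P_X = Y_obs·Q·ΔS = 0.2763 × 575.5 ≈ 159.0 kg VSS/d.

P_X ≈ 159 kg VSS/d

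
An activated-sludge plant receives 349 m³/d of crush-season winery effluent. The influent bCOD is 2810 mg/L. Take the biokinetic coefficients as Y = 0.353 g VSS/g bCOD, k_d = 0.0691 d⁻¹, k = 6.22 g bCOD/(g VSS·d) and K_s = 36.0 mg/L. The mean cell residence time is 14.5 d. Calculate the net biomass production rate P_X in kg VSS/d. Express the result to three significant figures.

P_X ≈ 173 kg VSS/d

Effluent substrate depends only on kinetics and SRT: S = K_s(1 + k_d θ_c) / [θ_c(Yk − k_d) − 1] = 36.0 × (1 + 0.0691 × 14.5) / [14.5 × (0.353 × 6.22 − 0.0691) − 1] = 72.07 / 29.84 = 2.416 mg/L.
Y_obs = Y / (1 + k_d θ_c) = 0.353 / (1 + 0.0691 × 14.5) = 0.353 / 2.002 = 0.1763.
Mass of bCOD removed per day: Q(S₀ − S) = 349 × 2808 g/m³ = 979.8 kg/d.
Biomass produced: P_X = Y_obs·Q·ΔS = 0.1763 × 979.8 ≈ 172.8 kg VSS/d.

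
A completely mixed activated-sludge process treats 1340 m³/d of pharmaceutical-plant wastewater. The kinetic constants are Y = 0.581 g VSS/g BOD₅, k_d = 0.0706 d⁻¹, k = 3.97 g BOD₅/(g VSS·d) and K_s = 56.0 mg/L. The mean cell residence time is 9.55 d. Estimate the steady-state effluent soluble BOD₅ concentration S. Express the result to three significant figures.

From the Monod/SRT balance for a CMAS, S = K_s·(1+k_d θ_c)/[θ_c·(Y k − k_d) − 1] = 56.0 × (1 + 0.0706 × 9.55) / [9.55 × (0.581 × 3.97 − 0.0706) − 1] = 93.76 / 20.35 = 4.606 mg/L.

S ≈ 4.61 mg/L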